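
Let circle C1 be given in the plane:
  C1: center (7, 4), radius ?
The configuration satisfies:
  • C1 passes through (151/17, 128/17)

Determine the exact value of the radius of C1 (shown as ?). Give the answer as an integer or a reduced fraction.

4

1. [C1∋P]  r_C1² − 16 = 0  ⇒  r_C1 = 4 (r>0 drops 1)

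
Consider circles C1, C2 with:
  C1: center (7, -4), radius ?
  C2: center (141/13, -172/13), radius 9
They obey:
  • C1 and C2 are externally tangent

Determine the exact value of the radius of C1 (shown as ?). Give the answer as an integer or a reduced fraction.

1. [ext C1·C2]  r_C1² + 18r_C1 − 19 = 0  ⇒  r_C1 = 1 (r>0 drops 1)

1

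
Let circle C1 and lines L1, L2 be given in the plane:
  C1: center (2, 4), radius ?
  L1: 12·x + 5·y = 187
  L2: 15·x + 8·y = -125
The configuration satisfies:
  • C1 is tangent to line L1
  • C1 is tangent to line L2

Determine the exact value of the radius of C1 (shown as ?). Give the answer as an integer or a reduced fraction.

11

1. [C1‖L1]  r_C1² − 121 = 0  ⇒  r_C1 = 11 (r>0 drops 1)
2. [C1‖L2]  r_C1² − 121 = 0  ⇒  r_C1 = 11 (r>0 drops 1)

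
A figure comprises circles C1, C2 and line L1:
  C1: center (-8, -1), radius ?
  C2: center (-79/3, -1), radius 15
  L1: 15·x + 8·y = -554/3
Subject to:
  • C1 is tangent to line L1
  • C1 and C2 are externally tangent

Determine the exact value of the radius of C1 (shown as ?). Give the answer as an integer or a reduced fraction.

10/3

1. [C1‖L1]  r_C1² − 100/9 = 0  ⇒  r_C1 = 10/3 (r>0 drops 1)
2. [ext C1·C2]  r_C1² + 30r_C1 − 1000/9 = 0  ⇒  r_C1 = 10/3 (r>0 drops 1)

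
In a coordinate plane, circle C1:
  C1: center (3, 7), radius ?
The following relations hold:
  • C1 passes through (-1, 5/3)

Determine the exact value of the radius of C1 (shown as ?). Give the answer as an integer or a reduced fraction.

20/3

1. [C1∋P]  r_C1² − 400/9 = 0  ⇒  r_C1 = 20/3 (r>0 drops 1)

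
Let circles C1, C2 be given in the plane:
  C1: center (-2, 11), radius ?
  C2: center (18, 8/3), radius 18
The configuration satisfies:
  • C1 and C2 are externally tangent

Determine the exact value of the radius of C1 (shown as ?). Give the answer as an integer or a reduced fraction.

11/3

1. [ext C1·C2]  r_C1² + 36r_C1 − 1309/9 = 0  ⇒  r_C1 = 11/3 (r>0 drops 1)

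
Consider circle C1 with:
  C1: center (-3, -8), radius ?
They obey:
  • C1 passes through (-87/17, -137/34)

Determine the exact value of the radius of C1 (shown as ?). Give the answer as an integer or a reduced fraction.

1. [C1∋P]  r_C1² − 81/4 = 0  ⇒  r_C1 = 9/2 (r>0 drops 1)

9/2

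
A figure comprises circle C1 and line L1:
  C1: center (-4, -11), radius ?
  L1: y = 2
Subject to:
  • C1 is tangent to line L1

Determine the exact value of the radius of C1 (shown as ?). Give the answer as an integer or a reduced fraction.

13

1. [C1‖L1]  r_C1² − 169 = 0  ⇒  r_C1 = 13 (r>0 drops 1)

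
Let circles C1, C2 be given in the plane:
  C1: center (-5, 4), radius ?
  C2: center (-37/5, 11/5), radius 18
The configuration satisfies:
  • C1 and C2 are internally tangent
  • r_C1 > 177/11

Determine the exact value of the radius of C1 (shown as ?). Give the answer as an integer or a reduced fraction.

1. [int C1,C2]  r_C1² − 36r_C1 + 315 = 0  ⇒  r_C1 = 15 or 21
2. given r_C1 > 177/11: keep 21

21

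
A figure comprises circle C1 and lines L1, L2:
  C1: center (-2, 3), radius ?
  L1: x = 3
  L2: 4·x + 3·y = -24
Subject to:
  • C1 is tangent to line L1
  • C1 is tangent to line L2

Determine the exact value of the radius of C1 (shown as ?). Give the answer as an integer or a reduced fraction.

5

1. [C1‖L1]  r_C1² − 25 = 0  ⇒  r_C1 = 5 (r>0 drops 1)
2. [C1‖L2]  r_C1² − 25 = 0  ⇒  r_C1 = 5 (r>0 drops 1)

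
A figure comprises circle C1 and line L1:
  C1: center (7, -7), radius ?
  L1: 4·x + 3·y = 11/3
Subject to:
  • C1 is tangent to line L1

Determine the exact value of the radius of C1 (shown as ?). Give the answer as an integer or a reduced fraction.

1. [C1‖L1]  r_C1² − 4/9 = 0  ⇒  r_C1 = 2/3 (r>0 drops 1)

2/3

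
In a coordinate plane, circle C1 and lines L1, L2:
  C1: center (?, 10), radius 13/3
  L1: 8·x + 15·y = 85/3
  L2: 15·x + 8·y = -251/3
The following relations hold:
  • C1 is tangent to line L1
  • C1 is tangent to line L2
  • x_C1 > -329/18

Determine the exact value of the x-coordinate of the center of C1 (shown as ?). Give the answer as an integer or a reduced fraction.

1. [C1‖L1]  x_C1² + (365/12)x_C1 + 293/2 = 0  ⇒  x_C1 = -293/12 or -6
2. [C1‖L2]  x_C1² + (982/45)x_C1 + 1424/15 = 0  ⇒  x_C1 = -712/45 or -6

-6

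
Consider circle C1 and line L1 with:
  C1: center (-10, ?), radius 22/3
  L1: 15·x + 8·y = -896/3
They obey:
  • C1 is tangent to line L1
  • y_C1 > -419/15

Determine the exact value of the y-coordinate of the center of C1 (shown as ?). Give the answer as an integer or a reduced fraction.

-3

1. [C1‖L1]  y_C1² + (223/6)y_C1 + 205/2 = 0  ⇒  y_C1 = -205/6 or -3
2. given y_C1 > -419/15: keep -3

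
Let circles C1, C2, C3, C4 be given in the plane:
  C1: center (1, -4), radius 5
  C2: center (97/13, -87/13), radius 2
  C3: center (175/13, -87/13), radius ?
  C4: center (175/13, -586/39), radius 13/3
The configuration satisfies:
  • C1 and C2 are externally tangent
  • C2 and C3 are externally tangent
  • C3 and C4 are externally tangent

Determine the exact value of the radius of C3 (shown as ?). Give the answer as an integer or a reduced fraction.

4

1. [ext C2·C3]  r_C3² + 4r_C3 − 32 = 0  ⇒  r_C3 = 4 (r>0 drops 1)
2. [ext C3·C4]  r_C3² + (26/3)r_C3 − 152/3 = 0  ⇒  r_C3 = 4 (r>0 drops 1)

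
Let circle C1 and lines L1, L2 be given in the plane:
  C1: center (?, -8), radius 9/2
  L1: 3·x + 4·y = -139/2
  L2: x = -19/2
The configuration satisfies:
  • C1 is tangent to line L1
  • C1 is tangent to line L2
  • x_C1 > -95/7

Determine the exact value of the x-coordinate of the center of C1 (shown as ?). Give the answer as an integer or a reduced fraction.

1. [C1‖L1]  x_C1² + 25x_C1 + 100 = 0  ⇒  x_C1 = -20 or -5
2. [C1‖L2]  x_C1² + 19x_C1 + 70 = 0  ⇒  x_C1 = -14 or -5

-5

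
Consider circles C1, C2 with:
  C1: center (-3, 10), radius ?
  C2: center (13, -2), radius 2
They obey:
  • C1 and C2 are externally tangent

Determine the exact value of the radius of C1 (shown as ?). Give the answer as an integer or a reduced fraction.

1. [ext C1·C2]  r_C1² + 4r_C1 − 396 = 0  ⇒  r_C1 = 18 (r>0 drops 1)

18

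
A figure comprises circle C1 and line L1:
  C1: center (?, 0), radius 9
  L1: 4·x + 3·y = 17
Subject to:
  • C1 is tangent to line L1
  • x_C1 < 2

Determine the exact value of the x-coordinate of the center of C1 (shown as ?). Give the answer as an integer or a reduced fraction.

1. [C1‖L1]  x_C1² − (17/2)x_C1 − 217/2 = 0  ⇒  x_C1 = -7 or 31/2
2. given x_C1 < 2: keep -7

-7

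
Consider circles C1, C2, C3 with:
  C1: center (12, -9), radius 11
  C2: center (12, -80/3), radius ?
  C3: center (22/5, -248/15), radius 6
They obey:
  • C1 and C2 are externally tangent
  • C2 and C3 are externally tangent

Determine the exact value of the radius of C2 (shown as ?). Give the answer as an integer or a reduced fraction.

20/3

1. [ext C1·C2]  r_C2² + 22r_C2 − 1720/9 = 0  ⇒  r_C2 = 20/3 (r>0 drops 1)
2. [ext C2·C3]  r_C2² + 12r_C2 − 1120/9 = 0  ⇒  r_C2 = 20/3 (r>0 drops 1)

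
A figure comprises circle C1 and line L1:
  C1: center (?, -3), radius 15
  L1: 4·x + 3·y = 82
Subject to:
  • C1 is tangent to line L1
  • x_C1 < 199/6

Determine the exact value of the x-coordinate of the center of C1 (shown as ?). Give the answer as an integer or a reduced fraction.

1. [C1‖L1]  x_C1² − (91/2)x_C1 + 166 = 0  ⇒  x_C1 = 4 or 83/2
2. given x_C1 < 199/6: keep 4

4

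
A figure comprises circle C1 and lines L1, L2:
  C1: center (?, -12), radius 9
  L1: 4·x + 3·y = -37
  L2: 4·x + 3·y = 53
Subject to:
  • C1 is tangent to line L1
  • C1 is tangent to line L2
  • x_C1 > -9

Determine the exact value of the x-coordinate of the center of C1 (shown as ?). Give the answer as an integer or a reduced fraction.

1. [C1‖L1]  x_C1² + (1/2)x_C1 − 253/2 = 0  ⇒  x_C1 = -23/2 or 11
2. [C1‖L2]  x_C1² − (89/2)x_C1 + 737/2 = 0  ⇒  x_C1 = 11 or 67/2

11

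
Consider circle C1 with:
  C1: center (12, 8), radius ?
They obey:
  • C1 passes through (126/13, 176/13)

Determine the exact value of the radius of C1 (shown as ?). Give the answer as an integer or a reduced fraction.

1. [C1∋P]  r_C1² − 36 = 0  ⇒  r_C1 = 6 (r>0 drops 1)

6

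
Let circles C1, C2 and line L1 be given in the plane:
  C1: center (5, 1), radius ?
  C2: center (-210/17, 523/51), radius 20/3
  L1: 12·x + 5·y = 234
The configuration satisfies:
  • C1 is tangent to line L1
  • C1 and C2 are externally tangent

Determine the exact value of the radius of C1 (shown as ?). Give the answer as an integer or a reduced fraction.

13

1. [C1‖L1]  r_C1² − 169 = 0  ⇒  r_C1 = 13 (r>0 drops 1)
2. [ext C1·C2]  r_C1² + (40/3)r_C1 − 1027/3 = 0  ⇒  r_C1 = 13 (r>0 drops 1)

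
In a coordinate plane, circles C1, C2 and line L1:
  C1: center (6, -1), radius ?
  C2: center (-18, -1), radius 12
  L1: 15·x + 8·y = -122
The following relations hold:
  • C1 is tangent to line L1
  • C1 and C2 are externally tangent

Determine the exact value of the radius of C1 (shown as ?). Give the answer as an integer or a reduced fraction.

1. [C1‖L1]  r_C1² − 144 = 0  ⇒  r_C1 = 12 (r>0 drops 1)
2. [ext C1·C2]  r_C1² + 24r_C1 − 432 = 0  ⇒  r_C1 = 12 (r>0 drops 1)

12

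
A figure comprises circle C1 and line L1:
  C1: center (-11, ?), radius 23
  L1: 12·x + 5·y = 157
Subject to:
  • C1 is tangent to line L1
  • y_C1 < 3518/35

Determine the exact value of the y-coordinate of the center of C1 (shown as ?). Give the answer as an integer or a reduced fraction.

1. [C1‖L1]  y_C1² − (578/5)y_C1 − 1176/5 = 0  ⇒  y_C1 = -2 or 588/5
2. given y_C1 < 3518/35: keep -2

-2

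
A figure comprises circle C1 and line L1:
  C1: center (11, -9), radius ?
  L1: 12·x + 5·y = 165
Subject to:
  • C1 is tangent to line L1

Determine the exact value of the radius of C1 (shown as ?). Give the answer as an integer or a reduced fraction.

1. [C1‖L1]  r_C1² − 36 = 0  ⇒  r_C1 = 6 (r>0 drops 1)

6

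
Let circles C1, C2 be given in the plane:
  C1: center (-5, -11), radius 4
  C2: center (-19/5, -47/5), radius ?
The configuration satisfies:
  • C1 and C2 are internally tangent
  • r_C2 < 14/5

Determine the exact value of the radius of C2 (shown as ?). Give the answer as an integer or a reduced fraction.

2

1. [int C1,C2]  r_C2² − 8r_C2 + 12 = 0  ⇒  r_C2 = 2 or 6
2. given r_C2 < 14/5: keep 2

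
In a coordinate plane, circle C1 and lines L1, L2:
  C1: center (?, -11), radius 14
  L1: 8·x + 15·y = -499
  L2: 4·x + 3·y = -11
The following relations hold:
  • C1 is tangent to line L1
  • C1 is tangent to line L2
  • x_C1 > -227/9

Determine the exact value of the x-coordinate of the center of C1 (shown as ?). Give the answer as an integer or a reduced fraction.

-12

1. [C1‖L1]  x_C1² + (167/2)x_C1 + 858 = 0  ⇒  x_C1 = -143/2 or -12
2. [C1‖L2]  x_C1² − 11x_C1 − 276 = 0  ⇒  x_C1 = -12 or 23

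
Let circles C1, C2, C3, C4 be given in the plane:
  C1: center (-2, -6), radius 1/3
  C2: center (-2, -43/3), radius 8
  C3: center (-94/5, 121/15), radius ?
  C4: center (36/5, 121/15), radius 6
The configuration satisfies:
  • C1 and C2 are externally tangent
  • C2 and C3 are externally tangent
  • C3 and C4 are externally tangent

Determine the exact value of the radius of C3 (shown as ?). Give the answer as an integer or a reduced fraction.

1. [ext C2·C3]  r_C3² + 16r_C3 − 720 = 0  ⇒  r_C3 = 20 (r>0 drops 1)
2. [ext C3·C4]  r_C3² + 12r_C3 − 640 = 0  ⇒  r_C3 = 20 (r>0 drops 1)

20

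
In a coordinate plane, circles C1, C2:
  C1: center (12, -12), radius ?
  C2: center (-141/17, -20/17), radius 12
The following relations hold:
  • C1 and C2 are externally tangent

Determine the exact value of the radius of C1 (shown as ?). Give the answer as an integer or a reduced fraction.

11

1. [ext C1·C2]  r_C1² + 24r_C1 − 385 = 0  ⇒  r_C1 = 11 (r>0 drops 1)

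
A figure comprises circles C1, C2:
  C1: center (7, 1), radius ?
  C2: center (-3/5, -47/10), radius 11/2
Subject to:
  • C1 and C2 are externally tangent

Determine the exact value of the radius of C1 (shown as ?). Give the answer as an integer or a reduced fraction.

1. [ext C1·C2]  r_C1² + 11r_C1 − 60 = 0  ⇒  r_C1 = 4 (r>0 drops 1)

4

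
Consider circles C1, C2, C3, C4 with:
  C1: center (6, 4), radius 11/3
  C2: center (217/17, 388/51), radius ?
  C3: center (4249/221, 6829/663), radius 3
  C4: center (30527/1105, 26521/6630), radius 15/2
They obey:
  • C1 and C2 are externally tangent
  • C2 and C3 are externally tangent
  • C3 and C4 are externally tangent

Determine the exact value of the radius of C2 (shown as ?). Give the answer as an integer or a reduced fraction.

1. [ext C1·C2]  r_C2² + (22/3)r_C2 − 136/3 = 0  ⇒  r_C2 = 4 (r>0 drops 1)
2. [ext C2·C3]  r_C2² + 6r_C2 − 40 = 0  ⇒  r_C2 = 4 (r>0 drops 1)

4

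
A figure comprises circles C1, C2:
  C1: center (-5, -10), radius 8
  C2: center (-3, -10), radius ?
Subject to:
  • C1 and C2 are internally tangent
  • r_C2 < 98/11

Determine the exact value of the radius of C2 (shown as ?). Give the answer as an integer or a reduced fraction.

6

1. [int C1,C2]  r_C2² − 16r_C2 + 60 = 0  ⇒  r_C2 = 6 or 10
2. given r_C2 < 98/11: keep 6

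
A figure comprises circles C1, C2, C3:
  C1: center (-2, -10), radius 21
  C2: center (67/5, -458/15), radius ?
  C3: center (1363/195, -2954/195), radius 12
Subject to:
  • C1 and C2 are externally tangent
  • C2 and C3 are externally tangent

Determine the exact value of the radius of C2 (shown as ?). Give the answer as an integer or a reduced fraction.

14/3

1. [ext C1·C2]  r_C2² + 42r_C2 − 1960/9 = 0  ⇒  r_C2 = 14/3 (r>0 drops 1)
2. [ext C2·C3]  r_C2² + 24r_C2 − 1204/9 = 0  ⇒  r_C2 = 14/3 (r>0 drops 1)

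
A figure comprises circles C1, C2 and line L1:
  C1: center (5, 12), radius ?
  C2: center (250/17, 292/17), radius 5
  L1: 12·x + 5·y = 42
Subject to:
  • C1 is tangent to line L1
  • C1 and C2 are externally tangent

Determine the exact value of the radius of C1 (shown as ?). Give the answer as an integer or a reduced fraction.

6

1. [C1‖L1]  r_C1² − 36 = 0  ⇒  r_C1 = 6 (r>0 drops 1)
2. [ext C1·C2]  r_C1² + 10r_C1 − 96 = 0  ⇒  r_C1 = 6 (r>0 drops 1)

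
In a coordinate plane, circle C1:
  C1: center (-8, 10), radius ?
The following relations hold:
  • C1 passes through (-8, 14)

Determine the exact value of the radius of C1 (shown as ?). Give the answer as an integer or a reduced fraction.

4

1. [C1∋P]  r_C1² − 16 = 0  ⇒  r_C1 = 4 (r>0 drops 1)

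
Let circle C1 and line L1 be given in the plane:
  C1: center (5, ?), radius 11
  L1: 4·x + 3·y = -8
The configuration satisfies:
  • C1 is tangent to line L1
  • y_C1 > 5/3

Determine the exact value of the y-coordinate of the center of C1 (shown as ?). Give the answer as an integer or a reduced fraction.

1. [C1‖L1]  y_C1² + (56/3)y_C1 − 249 = 0  ⇒  y_C1 = -83/3 or 9
2. given y_C1 > 5/3: keep 9

9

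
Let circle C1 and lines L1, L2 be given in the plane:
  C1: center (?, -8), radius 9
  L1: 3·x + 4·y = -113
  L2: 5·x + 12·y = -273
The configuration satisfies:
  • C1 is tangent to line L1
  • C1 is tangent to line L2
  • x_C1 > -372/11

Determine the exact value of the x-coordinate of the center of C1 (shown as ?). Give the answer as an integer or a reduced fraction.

-12

1. [C1‖L1]  x_C1² + 54x_C1 + 504 = 0  ⇒  x_C1 = -42 or -12
2. [C1‖L2]  x_C1² + (354/5)x_C1 + 3528/5 = 0  ⇒  x_C1 = -294/5 or -12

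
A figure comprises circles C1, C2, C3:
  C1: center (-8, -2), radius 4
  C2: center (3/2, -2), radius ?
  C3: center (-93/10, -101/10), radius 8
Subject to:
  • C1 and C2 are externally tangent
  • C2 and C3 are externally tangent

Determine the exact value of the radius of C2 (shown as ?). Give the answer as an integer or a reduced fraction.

11/2

1. [ext C1·C2]  r_C2² + 8r_C2 − 297/4 = 0  ⇒  r_C2 = 11/2 (r>0 drops 1)
2. [ext C2·C3]  r_C2² + 16r_C2 − 473/4 = 0  ⇒  r_C2 = 11/2 (r>0 drops 1)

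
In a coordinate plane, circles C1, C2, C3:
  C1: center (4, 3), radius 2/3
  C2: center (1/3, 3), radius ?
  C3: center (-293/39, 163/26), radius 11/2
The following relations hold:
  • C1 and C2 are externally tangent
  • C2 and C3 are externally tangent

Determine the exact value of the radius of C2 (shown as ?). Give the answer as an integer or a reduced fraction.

1. [ext C1·C2]  r_C2² + (4/3)r_C2 − 13 = 0  ⇒  r_C2 = 3 (r>0 drops 1)
2. [ext C2·C3]  r_C2² + 11r_C2 − 42 = 0  ⇒  r_C2 = 3 (r>0 drops 1)

3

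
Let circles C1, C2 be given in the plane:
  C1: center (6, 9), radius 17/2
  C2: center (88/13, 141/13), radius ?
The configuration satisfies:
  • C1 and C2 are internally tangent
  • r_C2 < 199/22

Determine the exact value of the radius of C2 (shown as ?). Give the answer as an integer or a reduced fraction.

13/2

1. [int C1,C2]  r_C2² − 17r_C2 + 273/4 = 0  ⇒  r_C2 = 13/2 or 21/2
2. given r_C2 < 199/22: keep 13/2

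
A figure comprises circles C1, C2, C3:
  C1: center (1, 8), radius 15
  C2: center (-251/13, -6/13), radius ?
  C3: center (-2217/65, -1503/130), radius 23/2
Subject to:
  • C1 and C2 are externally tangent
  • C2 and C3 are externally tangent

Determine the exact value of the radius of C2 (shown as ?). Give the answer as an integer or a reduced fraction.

1. [ext C1·C2]  r_C2² + 30r_C2 − 259 = 0  ⇒  r_C2 = 7 (r>0 drops 1)
2. [ext C2·C3]  r_C2² + 23r_C2 − 210 = 0  ⇒  r_C2 = 7 (r>0 drops 1)

7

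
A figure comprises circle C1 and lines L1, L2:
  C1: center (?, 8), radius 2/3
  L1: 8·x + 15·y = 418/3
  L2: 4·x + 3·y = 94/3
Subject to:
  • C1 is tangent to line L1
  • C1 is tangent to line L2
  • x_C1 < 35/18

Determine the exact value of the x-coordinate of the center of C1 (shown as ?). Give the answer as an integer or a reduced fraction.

1. [C1‖L1]  x_C1² − (29/6)x_C1 + 23/6 = 0  ⇒  x_C1 = 1 or 23/6
2. [C1‖L2]  x_C1² − (11/3)x_C1 + 8/3 = 0  ⇒  x_C1 = 1 or 8/3

1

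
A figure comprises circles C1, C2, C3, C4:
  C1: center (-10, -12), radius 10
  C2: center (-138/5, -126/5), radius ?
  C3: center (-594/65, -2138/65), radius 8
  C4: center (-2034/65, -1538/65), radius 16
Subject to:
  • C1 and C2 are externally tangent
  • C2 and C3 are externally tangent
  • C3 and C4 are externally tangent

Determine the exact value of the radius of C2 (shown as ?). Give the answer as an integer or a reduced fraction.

1. [ext C1·C2]  r_C2² + 20r_C2 − 384 = 0  ⇒  r_C2 = 12 (r>0 drops 1)
2. [ext C2·C3]  r_C2² + 16r_C2 − 336 = 0  ⇒  r_C2 = 12 (r>0 drops 1)

12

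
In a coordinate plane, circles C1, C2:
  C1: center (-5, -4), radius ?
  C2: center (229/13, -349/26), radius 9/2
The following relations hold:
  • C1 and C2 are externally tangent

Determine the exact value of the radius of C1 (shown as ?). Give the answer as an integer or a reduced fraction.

20

1. [ext C1·C2]  r_C1² + 9r_C1 − 580 = 0  ⇒  r_C1 = 20 (r>0 drops 1)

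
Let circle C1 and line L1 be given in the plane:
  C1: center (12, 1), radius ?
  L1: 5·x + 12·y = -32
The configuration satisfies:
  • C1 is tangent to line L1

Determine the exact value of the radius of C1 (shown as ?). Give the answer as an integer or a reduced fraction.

8

1. [C1‖L1]  r_C1² − 64 = 0  ⇒  r_C1 = 8 (r>0 drops 1)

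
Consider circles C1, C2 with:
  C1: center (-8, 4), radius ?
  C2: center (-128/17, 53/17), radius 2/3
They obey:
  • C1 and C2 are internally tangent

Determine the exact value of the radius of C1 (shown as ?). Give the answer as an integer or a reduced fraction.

1. [int C1,C2]  r_C1² − (4/3)r_C1 − 5/9 = 0  ⇒  r_C1 = 5/3 (r>0 drops 1)

5/3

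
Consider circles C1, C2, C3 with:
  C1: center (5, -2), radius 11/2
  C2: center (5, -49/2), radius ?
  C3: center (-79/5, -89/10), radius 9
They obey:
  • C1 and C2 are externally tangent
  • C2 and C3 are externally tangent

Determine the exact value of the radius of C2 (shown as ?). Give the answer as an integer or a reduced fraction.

17

1. [ext C1·C2]  r_C2² + 11r_C2 − 476 = 0  ⇒  r_C2 = 17 (r>0 drops 1)
2. [ext C2·C3]  r_C2² + 18r_C2 − 595 = 0  ⇒  r_C2 = 17 (r>0 drops 1)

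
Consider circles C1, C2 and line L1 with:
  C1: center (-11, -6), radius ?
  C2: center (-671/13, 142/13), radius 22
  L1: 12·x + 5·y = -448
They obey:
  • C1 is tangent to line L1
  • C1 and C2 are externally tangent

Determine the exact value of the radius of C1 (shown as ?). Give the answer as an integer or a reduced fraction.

1. [C1‖L1]  r_C1² − 484 = 0  ⇒  r_C1 = 22 (r>0 drops 1)
2. [ext C1·C2]  r_C1² + 44r_C1 − 1452 = 0  ⇒  r_C1 = 22 (r>0 drops 1)

22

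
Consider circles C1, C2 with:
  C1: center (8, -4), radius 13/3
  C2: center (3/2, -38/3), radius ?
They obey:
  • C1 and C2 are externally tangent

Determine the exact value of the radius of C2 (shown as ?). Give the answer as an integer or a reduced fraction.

13/2

1. [ext C1·C2]  r_C2² + (26/3)r_C2 − 1183/12 = 0  ⇒  r_C2 = 13/2 (r>0 drops 1)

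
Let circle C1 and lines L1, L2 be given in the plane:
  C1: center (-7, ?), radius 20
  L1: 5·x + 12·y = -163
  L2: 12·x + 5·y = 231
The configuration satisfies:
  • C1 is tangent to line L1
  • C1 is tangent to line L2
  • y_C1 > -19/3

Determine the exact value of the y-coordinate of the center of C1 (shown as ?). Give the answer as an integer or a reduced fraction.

11

1. [C1‖L1]  y_C1² + (64/3)y_C1 − 1067/3 = 0  ⇒  y_C1 = -97/3 or 11
2. [C1‖L2]  y_C1² − 126y_C1 + 1265 = 0  ⇒  y_C1 = 11 or 115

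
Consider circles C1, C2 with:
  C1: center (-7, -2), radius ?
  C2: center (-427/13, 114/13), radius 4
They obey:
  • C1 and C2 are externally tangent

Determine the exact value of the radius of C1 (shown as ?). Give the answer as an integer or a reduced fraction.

1. [ext C1·C2]  r_C1² + 8r_C1 − 768 = 0  ⇒  r_C1 = 24 (r>0 drops 1)

24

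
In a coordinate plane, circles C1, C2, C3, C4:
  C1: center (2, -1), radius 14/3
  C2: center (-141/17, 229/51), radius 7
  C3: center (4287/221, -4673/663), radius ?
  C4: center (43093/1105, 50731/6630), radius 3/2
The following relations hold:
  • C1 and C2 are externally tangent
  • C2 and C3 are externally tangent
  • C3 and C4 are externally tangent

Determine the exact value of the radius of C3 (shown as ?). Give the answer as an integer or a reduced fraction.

23

1. [ext C2·C3]  r_C3² + 14r_C3 − 851 = 0  ⇒  r_C3 = 23 (r>0 drops 1)
2. [ext C3·C4]  r_C3² + 3r_C3 − 598 = 0  ⇒  r_C3 = 23 (r>0 drops 1)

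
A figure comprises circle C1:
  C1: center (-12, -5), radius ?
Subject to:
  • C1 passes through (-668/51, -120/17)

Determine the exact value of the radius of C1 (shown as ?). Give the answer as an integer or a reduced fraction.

1. [C1∋P]  r_C1² − 49/9 = 0  ⇒  r_C1 = 7/3 (r>0 drops 1)

7/3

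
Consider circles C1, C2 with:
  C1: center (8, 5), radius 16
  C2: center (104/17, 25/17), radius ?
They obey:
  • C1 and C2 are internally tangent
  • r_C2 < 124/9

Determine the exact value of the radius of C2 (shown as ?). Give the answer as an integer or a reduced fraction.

1. [int C1,C2]  r_C2² − 32r_C2 + 240 = 0  ⇒  r_C2 = 12 or 20
2. given r_C2 < 124/9: keep 12

12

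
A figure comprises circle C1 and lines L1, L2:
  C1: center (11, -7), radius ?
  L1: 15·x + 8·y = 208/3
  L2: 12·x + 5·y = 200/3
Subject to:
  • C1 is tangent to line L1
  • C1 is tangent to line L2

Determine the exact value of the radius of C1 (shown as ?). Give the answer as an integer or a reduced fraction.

7/3

1. [C1‖L1]  r_C1² − 49/9 = 0  ⇒  r_C1 = 7/3 (r>0 drops 1)
2. [C1‖L2]  r_C1² − 49/9 = 0  ⇒  r_C1 = 7/3 (r>0 drops 1)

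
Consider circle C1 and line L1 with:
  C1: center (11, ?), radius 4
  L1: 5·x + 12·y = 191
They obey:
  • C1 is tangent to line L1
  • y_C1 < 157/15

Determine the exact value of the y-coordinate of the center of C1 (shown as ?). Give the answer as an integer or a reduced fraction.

7

1. [C1‖L1]  y_C1² − (68/3)y_C1 + 329/3 = 0  ⇒  y_C1 = 7 or 47/3
2. given y_C1 < 157/15: keep 7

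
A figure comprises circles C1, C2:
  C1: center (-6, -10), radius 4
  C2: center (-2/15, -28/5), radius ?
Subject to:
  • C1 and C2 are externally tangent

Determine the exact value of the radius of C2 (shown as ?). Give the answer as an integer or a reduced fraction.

1. [ext C1·C2]  r_C2² + 8r_C2 − 340/9 = 0  ⇒  r_C2 = 10/3 (r>0 drops 1)

10/3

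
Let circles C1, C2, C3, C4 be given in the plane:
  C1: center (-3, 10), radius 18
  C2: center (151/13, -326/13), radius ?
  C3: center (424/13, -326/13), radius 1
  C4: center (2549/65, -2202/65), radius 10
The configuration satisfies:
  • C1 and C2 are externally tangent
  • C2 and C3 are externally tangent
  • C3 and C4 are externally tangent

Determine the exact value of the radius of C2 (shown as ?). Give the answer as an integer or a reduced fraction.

20

1. [ext C1·C2]  r_C2² + 36r_C2 − 1120 = 0  ⇒  r_C2 = 20 (r>0 drops 1)
2. [ext C2·C3]  r_C2² + 2r_C2 − 440 = 0  ⇒  r_C2 = 20 (r>0 drops 1)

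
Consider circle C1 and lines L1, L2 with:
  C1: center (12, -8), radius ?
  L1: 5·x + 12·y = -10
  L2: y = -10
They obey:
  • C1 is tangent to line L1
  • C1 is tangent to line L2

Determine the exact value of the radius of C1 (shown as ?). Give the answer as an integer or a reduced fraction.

2

1. [C1‖L1]  r_C1² − 4 = 0  ⇒  r_C1 = 2 (r>0 drops 1)
2. [C1‖L2]  r_C1² − 4 = 0  ⇒  r_C1 = 2 (r>0 drops 1)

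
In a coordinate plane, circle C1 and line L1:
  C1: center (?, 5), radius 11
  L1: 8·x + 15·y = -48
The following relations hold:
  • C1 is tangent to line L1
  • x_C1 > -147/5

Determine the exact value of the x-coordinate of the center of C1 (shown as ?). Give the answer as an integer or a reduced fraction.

8

1. [C1‖L1]  x_C1² + (123/4)x_C1 − 310 = 0  ⇒  x_C1 = -155/4 or 8
2. given x_C1 > -147/5: keep 8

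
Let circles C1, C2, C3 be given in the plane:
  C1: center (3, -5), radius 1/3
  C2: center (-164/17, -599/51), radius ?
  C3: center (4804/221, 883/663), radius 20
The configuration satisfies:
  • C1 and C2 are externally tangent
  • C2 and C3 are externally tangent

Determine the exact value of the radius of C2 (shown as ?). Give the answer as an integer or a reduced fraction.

1. [ext C1·C2]  r_C2² + (2/3)r_C2 − 616/3 = 0  ⇒  r_C2 = 14 (r>0 drops 1)
2. [ext C2·C3]  r_C2² + 40r_C2 − 756 = 0  ⇒  r_C2 = 14 (r>0 drops 1)

14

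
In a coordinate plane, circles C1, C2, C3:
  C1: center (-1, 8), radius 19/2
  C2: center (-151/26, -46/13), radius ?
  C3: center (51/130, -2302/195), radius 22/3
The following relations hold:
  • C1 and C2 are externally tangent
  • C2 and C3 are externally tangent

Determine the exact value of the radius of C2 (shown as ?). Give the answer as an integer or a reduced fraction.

1. [ext C1·C2]  r_C2² + 19r_C2 − 66 = 0  ⇒  r_C2 = 3 (r>0 drops 1)
2. [ext C2·C3]  r_C2² + (44/3)r_C2 − 53 = 0  ⇒  r_C2 = 3 (r>0 drops 1)

3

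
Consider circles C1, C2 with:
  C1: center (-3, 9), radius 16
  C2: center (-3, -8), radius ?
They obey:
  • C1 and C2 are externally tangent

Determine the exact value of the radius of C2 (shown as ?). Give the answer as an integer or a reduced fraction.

1

1. [ext C1·C2]  r_C2² + 32r_C2 − 33 = 0  ⇒  r_C2 = 1 (r>0 drops 1)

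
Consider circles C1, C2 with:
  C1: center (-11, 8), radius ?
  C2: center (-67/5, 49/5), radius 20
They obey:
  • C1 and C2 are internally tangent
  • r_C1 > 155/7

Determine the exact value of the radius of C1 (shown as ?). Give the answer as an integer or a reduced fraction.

23

1. [int C1,C2]  r_C1² − 40r_C1 + 391 = 0  ⇒  r_C1 = 17 or 23
2. given r_C1 > 155/7: keep 23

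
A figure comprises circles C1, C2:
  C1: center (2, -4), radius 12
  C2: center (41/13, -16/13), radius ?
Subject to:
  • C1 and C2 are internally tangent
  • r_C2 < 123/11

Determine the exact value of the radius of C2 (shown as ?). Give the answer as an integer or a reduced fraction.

1. [int C1,C2]  r_C2² − 24r_C2 + 135 = 0  ⇒  r_C2 = 9 or 15
2. given r_C2 < 123/11: keep 9

9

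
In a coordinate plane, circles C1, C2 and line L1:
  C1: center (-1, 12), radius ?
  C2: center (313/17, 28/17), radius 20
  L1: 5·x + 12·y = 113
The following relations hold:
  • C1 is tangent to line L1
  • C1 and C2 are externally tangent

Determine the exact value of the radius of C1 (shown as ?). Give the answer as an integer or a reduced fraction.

2

1. [C1‖L1]  r_C1² − 4 = 0  ⇒  r_C1 = 2 (r>0 drops 1)
2. [ext C1·C2]  r_C1² + 40r_C1 − 84 = 0  ⇒  r_C1 = 2 (r>0 drops 1)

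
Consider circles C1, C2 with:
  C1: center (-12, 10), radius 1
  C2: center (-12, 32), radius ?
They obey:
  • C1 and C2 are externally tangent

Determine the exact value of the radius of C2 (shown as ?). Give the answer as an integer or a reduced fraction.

1. [ext C1·C2]  r_C2² + 2r_C2 − 483 = 0  ⇒  r_C2 = 21 (r>0 drops 1)

21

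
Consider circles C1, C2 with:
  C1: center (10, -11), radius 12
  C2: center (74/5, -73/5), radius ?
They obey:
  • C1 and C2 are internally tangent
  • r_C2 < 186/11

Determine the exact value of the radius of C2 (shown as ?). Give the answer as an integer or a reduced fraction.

6

1. [int C1,C2]  r_C2² − 24r_C2 + 108 = 0  ⇒  r_C2 = 6 or 18
2. given r_C2 < 186/11: keep 6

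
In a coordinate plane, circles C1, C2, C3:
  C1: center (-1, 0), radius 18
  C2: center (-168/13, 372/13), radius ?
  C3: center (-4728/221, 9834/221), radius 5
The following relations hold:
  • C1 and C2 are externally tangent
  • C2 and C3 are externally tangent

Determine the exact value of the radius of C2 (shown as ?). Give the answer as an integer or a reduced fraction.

1. [ext C1·C2]  r_C2² + 36r_C2 − 637 = 0  ⇒  r_C2 = 13 (r>0 drops 1)
2. [ext C2·C3]  r_C2² + 10r_C2 − 299 = 0  ⇒  r_C2 = 13 (r>0 drops 1)

13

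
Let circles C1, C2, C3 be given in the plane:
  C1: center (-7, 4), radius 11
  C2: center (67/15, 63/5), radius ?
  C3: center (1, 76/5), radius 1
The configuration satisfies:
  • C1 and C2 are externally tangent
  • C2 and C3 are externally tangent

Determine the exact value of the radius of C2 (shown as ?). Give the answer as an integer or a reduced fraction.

10/3

1. [ext C1·C2]  r_C2² + 22r_C2 − 760/9 = 0  ⇒  r_C2 = 10/3 (r>0 drops 1)
2. [ext C2·C3]  r_C2² + 2r_C2 − 160/9 = 0  ⇒  r_C2 = 10/3 (r>0 drops 1)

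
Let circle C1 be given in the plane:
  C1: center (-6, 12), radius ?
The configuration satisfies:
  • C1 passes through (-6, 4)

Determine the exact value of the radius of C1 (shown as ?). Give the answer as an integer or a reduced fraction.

8

1. [C1∋P]  r_C1² − 64 = 0  ⇒  r_C1 = 8 (r>0 drops 1)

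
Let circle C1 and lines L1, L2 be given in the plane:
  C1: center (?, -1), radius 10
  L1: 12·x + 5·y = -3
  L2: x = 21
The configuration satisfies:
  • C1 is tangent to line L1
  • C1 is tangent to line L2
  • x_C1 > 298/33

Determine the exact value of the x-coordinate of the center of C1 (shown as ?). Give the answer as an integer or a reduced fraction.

11

1. [C1‖L1]  x_C1² − (1/3)x_C1 − 352/3 = 0  ⇒  x_C1 = -32/3 or 11
2. [C1‖L2]  x_C1² − 42x_C1 + 341 = 0  ⇒  x_C1 = 11 or 31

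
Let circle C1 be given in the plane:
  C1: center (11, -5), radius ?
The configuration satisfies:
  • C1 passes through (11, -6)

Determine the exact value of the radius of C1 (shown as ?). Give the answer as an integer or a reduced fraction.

1. [C1∋P]  r_C1² − 1 = 0  ⇒  r_C1 = 1 (r>0 drops 1)

1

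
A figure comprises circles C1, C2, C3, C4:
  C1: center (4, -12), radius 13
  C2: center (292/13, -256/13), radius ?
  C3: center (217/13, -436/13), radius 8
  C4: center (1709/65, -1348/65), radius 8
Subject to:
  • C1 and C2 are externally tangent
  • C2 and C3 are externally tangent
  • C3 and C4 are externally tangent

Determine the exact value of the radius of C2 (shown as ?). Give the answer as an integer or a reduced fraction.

1. [ext C1·C2]  r_C2² + 26r_C2 − 231 = 0  ⇒  r_C2 = 7 (r>0 drops 1)
2. [ext C2·C3]  r_C2² + 16r_C2 − 161 = 0  ⇒  r_C2 = 7 (r>0 drops 1)

7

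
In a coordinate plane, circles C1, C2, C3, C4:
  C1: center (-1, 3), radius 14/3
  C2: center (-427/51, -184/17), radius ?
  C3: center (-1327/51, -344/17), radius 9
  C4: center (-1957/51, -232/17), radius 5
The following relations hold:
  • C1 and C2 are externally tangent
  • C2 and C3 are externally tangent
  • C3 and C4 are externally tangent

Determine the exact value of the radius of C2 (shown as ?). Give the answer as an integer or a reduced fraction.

1. [ext C1·C2]  r_C2² + (28/3)r_C2 − 671/3 = 0  ⇒  r_C2 = 11 (r>0 drops 1)
2. [ext C2·C3]  r_C2² + 18r_C2 − 319 = 0  ⇒  r_C2 = 11 (r>0 drops 1)

11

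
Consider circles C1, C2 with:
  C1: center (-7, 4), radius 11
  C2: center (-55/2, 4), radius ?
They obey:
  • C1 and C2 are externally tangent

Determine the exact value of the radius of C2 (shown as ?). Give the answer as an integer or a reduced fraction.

19/2

1. [ext C1·C2]  r_C2² + 22r_C2 − 1197/4 = 0  ⇒  r_C2 = 19/2 (r>0 drops 1)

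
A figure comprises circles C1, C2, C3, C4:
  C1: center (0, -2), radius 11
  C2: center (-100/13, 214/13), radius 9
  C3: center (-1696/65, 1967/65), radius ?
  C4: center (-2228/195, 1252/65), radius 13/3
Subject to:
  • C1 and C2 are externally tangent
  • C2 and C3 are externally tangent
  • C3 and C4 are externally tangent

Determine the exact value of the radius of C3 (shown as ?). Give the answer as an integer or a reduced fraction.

14

1. [ext C2·C3]  r_C3² + 18r_C3 − 448 = 0  ⇒  r_C3 = 14 (r>0 drops 1)
2. [ext C3·C4]  r_C3² + (26/3)r_C3 − 952/3 = 0  ⇒  r_C3 = 14 (r>0 drops 1)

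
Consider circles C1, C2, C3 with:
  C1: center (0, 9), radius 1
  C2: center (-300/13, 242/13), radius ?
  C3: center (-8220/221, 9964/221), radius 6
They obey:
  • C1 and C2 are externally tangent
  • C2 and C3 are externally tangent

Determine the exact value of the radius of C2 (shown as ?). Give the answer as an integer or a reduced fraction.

24

1. [ext C1·C2]  r_C2² + 2r_C2 − 624 = 0  ⇒  r_C2 = 24 (r>0 drops 1)
2. [ext C2·C3]  r_C2² + 12r_C2 − 864 = 0  ⇒  r_C2 = 24 (r>0 drops 1)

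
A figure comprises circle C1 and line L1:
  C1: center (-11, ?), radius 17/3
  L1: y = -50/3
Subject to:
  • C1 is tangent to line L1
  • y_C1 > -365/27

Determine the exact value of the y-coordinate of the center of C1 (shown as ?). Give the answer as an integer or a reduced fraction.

-11

1. [C1‖L1]  y_C1² + (100/3)y_C1 + 737/3 = 0  ⇒  y_C1 = -67/3 or -11
2. given y_C1 > -365/27: keep -11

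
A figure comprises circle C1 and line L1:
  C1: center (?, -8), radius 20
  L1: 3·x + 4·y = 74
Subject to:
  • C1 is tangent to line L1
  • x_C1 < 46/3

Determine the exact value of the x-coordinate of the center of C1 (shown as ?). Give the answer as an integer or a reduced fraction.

2

1. [C1‖L1]  x_C1² − (212/3)x_C1 + 412/3 = 0  ⇒  x_C1 = 2 or 206/3
2. given x_C1 < 46/3: keep 2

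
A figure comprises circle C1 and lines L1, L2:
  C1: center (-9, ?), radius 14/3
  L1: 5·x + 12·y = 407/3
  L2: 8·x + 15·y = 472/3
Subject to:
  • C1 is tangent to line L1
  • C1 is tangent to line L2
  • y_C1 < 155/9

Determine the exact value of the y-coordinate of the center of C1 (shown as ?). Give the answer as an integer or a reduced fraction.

1. [C1‖L1]  y_C1² − (271/9)y_C1 + 1810/9 = 0  ⇒  y_C1 = 10 or 181/9
2. [C1‖L2]  y_C1² − (1376/45)y_C1 + 1852/9 = 0  ⇒  y_C1 = 10 or 926/45

10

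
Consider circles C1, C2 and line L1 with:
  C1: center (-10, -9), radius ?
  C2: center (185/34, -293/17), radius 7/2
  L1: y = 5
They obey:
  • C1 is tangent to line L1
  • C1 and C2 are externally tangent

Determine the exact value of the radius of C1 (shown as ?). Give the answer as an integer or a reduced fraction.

1. [C1‖L1]  r_C1² − 196 = 0  ⇒  r_C1 = 14 (r>0 drops 1)
2. [ext C1·C2]  r_C1² + 7r_C1 − 294 = 0  ⇒  r_C1 = 14 (r>0 drops 1)

14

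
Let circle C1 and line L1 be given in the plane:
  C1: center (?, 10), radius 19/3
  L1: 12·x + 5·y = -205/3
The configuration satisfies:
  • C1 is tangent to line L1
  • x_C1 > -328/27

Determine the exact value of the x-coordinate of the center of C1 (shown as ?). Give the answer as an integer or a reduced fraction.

1. [C1‖L1]  x_C1² + (355/18)x_C1 + 301/6 = 0  ⇒  x_C1 = -301/18 or -3
2. given x_C1 > -328/27: keep -3

-3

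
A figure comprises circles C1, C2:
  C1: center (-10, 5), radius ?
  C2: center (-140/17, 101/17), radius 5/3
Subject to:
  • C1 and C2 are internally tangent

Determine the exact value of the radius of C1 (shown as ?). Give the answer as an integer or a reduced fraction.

1. [int C1,C2]  r_C1² − (10/3)r_C1 − 11/9 = 0  ⇒  r_C1 = 11/3 (r>0 drops 1)

11/3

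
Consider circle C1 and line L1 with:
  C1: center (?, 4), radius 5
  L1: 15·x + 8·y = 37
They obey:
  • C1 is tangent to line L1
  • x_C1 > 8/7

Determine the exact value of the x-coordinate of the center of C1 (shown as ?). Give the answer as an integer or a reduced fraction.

6

1. [C1‖L1]  x_C1² − (2/3)x_C1 − 32 = 0  ⇒  x_C1 = -16/3 or 6
2. given x_C1 > 8/7: keep 6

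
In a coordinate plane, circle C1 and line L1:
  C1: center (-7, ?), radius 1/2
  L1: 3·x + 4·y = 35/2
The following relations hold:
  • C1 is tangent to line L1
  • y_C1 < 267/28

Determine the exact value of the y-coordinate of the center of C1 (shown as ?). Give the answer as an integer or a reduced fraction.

9

1. [C1‖L1]  y_C1² − (77/4)y_C1 + 369/4 = 0  ⇒  y_C1 = 9 or 41/4
2. given y_C1 < 267/28: keep 9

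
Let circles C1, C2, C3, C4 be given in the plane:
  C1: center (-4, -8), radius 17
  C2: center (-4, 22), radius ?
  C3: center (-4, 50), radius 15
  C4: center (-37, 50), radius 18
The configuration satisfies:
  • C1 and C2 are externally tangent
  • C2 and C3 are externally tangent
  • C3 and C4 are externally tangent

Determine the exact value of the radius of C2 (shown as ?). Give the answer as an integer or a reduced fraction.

1. [ext C1·C2]  r_C2² + 34r_C2 − 611 = 0  ⇒  r_C2 = 13 (r>0 drops 1)
2. [ext C2·C3]  r_C2² + 30r_C2 − 559 = 0  ⇒  r_C2 = 13 (r>0 drops 1)

13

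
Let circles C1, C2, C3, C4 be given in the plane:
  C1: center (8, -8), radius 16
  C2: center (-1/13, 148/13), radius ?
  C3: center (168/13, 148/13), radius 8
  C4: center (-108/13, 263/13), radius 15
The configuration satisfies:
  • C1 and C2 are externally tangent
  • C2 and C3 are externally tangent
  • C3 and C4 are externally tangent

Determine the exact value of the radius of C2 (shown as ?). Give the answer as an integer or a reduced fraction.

5

1. [ext C1·C2]  r_C2² + 32r_C2 − 185 = 0  ⇒  r_C2 = 5 (r>0 drops 1)
2. [ext C2·C3]  r_C2² + 16r_C2 − 105 = 0  ⇒  r_C2 = 5 (r>0 drops 1)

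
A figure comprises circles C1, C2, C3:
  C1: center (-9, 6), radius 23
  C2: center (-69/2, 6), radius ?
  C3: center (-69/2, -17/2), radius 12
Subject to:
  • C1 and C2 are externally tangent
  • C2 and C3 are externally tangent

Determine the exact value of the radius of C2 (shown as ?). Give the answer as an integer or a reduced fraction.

1. [ext C1·C2]  r_C2² + 46r_C2 − 485/4 = 0  ⇒  r_C2 = 5/2 (r>0 drops 1)
2. [ext C2·C3]  r_C2² + 24r_C2 − 265/4 = 0  ⇒  r_C2 = 5/2 (r>0 drops 1)

5/2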